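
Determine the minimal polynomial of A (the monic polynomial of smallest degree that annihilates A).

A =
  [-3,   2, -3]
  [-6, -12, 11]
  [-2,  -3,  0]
x^3 + 15*x^2 + 75*x + 125

The characteristic polynomial is χ_A(x) = (x + 5)^3, so the eigenvalues are known. The minimal polynomial is
  m_A(x) = Π_λ (x − λ)^{k_λ}
where k_λ is the size of the *largest* Jordan block for λ (equivalently, the smallest k with (A − λI)^k v = 0 for every generalised eigenvector v of λ).

  λ = -5: largest Jordan block has size 3, contributing (x + 5)^3

So m_A(x) = (x + 5)^3 = x^3 + 15*x^2 + 75*x + 125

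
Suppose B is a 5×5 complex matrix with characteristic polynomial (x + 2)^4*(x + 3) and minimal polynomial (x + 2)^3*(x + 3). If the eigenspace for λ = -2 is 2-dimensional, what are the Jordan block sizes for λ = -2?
Block sizes for λ = -2: [3, 1]

Step 1 — from the characteristic polynomial, algebraic multiplicity of λ = -2 is 4. From dim ker(B − (-2)·I) = 2, there are exactly 2 Jordan blocks for λ = -2.
Step 2 — from the minimal polynomial, the factor (x + 2)^3 tells us the largest block for λ = -2 has size 3.
Step 3 — with total size 4, 2 blocks, and largest block 3, the block sizes (in nonincreasing order) are [3, 1].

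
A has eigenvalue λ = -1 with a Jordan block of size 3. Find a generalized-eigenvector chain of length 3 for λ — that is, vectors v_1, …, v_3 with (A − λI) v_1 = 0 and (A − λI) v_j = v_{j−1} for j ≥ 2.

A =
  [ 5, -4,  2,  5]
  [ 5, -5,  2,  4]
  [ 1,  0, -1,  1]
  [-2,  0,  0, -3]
A Jordan chain for λ = -1 of length 3:
v_1 = (8, 4, 4, -8)ᵀ
v_2 = (6, 5, 1, -2)ᵀ
v_3 = (1, 0, 0, 0)ᵀ

Let N = A − (-1)·I. We want v_3 with N^3 v_3 = 0 but N^2 v_3 ≠ 0; then v_{j-1} := N · v_j for j = 3, …, 2.

Pick v_3 = (1, 0, 0, 0)ᵀ.
Then v_2 = N · v_3 = (6, 5, 1, -2)ᵀ.
Then v_1 = N · v_2 = (8, 4, 4, -8)ᵀ.

Sanity check: (A − (-1)·I) v_1 = (0, 0, 0, 0)ᵀ = 0. ✓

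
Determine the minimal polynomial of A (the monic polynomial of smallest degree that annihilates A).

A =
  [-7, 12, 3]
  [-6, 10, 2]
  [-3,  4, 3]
x^2 - 4*x + 4

The characteristic polynomial is χ_A(x) = (x - 2)^3, so the eigenvalues are known. The minimal polynomial is
  m_A(x) = Π_λ (x − λ)^{k_λ}
where k_λ is the size of the *largest* Jordan block for λ (equivalently, the smallest k with (A − λI)^k v = 0 for every generalised eigenvector v of λ).

  λ = 2: largest Jordan block has size 2, contributing (x − 2)^2

So m_A(x) = (x - 2)^2 = x^2 - 4*x + 4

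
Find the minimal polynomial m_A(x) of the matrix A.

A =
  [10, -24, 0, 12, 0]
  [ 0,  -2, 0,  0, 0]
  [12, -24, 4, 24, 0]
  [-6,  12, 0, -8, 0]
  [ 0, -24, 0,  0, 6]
x^3 - 8*x^2 + 4*x + 48

The characteristic polynomial is χ_A(x) = (x - 6)*(x - 4)^2*(x + 2)^2, so the eigenvalues are known. The minimal polynomial is
  m_A(x) = Π_λ (x − λ)^{k_λ}
where k_λ is the size of the *largest* Jordan block for λ (equivalently, the smallest k with (A − λI)^k v = 0 for every generalised eigenvector v of λ).

  λ = -2: largest Jordan block has size 1, contributing (x + 2)
  λ = 4: largest Jordan block has size 1, contributing (x − 4)
  λ = 6: largest Jordan block has size 1, contributing (x − 6)

So m_A(x) = (x - 6)*(x - 4)*(x + 2) = x^3 - 8*x^2 + 4*x + 48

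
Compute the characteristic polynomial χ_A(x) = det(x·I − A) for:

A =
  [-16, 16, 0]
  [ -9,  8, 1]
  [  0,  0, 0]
x^3 + 8*x^2 + 16*x

Expanding det(x·I − A) (e.g. by cofactor expansion or by noting that A is similar to its Jordan form J, which has the same characteristic polynomial as A) gives
  χ_A(x) = x^3 + 8*x^2 + 16*x
which factors as x*(x + 4)^2. The eigenvalues (with algebraic multiplicities) are λ = -4 with multiplicity 2, λ = 0 with multiplicity 1.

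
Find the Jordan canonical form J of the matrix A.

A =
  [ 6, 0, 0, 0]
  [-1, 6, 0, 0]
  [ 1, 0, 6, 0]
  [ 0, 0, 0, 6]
J_2(6) ⊕ J_1(6) ⊕ J_1(6)

The characteristic polynomial is
  det(x·I − A) = x^4 - 24*x^3 + 216*x^2 - 864*x + 1296 = (x - 6)^4

Eigenvalues and multiplicities (the geometric multiplicity of λ is n − rank(A − λI), which equals the number of Jordan blocks for λ):
  λ = 6: algebraic multiplicity = 4, geometric multiplicity = 3

Determining the block sizes for each eigenvalue:
  λ = 6: 3 blocks summing to 4 forces exactly one block of size 2 and the rest size 1 → block sizes [2, 1, 1]

Assembling the blocks gives a Jordan form
J =
  [6, 1, 0, 0]
  [0, 6, 0, 0]
  [0, 0, 6, 0]
  [0, 0, 0, 6]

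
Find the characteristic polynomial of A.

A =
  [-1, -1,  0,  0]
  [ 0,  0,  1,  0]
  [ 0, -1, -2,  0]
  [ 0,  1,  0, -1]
x^4 + 4*x^3 + 6*x^2 + 4*x + 1

Expanding det(x·I − A) (e.g. by cofactor expansion or by noting that A is similar to its Jordan form J, which has the same characteristic polynomial as A) gives
  χ_A(x) = x^4 + 4*x^3 + 6*x^2 + 4*x + 1
which factors as (x + 1)^4. The eigenvalues (with algebraic multiplicities) are λ = -1 with multiplicity 4.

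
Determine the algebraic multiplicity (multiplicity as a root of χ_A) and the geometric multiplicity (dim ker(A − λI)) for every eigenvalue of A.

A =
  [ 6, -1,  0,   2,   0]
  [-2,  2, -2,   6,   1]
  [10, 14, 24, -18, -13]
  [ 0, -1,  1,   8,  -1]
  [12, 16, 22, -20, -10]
λ = 6: alg = 5, geom = 2

Step 1 — factor the characteristic polynomial to read off the algebraic multiplicities:
  χ_A(x) = (x - 6)^5

Step 2 — compute geometric multiplicities via the rank-nullity identity g(λ) = n − rank(A − λI):
  rank(A − (6)·I) = 3, so dim ker(A − (6)·I) = n − 3 = 2

Summary:
  λ = 6: algebraic multiplicity = 5, geometric multiplicity = 2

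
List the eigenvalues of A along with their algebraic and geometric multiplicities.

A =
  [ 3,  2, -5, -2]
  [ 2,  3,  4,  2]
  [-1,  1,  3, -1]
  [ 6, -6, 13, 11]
λ = 5: alg = 4, geom = 2

Step 1 — factor the characteristic polynomial to read off the algebraic multiplicities:
  χ_A(x) = (x - 5)^4

Step 2 — compute geometric multiplicities via the rank-nullity identity g(λ) = n − rank(A − λI):
  rank(A − (5)·I) = 2, so dim ker(A − (5)·I) = n − 2 = 2

Summary:
  λ = 5: algebraic multiplicity = 4, geometric multiplicity = 2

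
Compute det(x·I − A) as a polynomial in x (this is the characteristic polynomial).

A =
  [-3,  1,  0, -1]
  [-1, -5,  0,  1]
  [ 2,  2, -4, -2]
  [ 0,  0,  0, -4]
x^4 + 16*x^3 + 96*x^2 + 256*x + 256

Expanding det(x·I − A) (e.g. by cofactor expansion or by noting that A is similar to its Jordan form J, which has the same characteristic polynomial as A) gives
  χ_A(x) = x^4 + 16*x^3 + 96*x^2 + 256*x + 256
which factors as (x + 4)^4. The eigenvalues (with algebraic multiplicities) are λ = -4 with multiplicity 4.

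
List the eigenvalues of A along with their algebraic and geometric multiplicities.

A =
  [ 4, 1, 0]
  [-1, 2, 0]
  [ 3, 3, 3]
λ = 3: alg = 3, geom = 2

Step 1 — factor the characteristic polynomial to read off the algebraic multiplicities:
  χ_A(x) = (x - 3)^3

Step 2 — compute geometric multiplicities via the rank-nullity identity g(λ) = n − rank(A − λI):
  rank(A − (3)·I) = 1, so dim ker(A − (3)·I) = n − 1 = 2

Summary:
  λ = 3: algebraic multiplicity = 3, geometric multiplicity = 2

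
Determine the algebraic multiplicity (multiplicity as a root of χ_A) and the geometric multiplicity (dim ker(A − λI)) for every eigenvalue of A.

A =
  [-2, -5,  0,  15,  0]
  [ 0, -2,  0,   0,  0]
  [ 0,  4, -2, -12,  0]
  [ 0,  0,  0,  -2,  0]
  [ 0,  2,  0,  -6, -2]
λ = -2: alg = 5, geom = 4

Step 1 — factor the characteristic polynomial to read off the algebraic multiplicities:
  χ_A(x) = (x + 2)^5

Step 2 — compute geometric multiplicities via the rank-nullity identity g(λ) = n − rank(A − λI):
  rank(A − (-2)·I) = 1, so dim ker(A − (-2)·I) = n − 1 = 4

Summary:
  λ = -2: algebraic multiplicity = 5, geometric multiplicity = 4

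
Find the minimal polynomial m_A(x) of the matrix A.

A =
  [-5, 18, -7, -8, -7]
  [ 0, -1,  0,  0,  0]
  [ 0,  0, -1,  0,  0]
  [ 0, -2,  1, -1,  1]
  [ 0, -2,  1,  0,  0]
x^3 + 6*x^2 + 5*x

The characteristic polynomial is χ_A(x) = x*(x + 1)^3*(x + 5), so the eigenvalues are known. The minimal polynomial is
  m_A(x) = Π_λ (x − λ)^{k_λ}
where k_λ is the size of the *largest* Jordan block for λ (equivalently, the smallest k with (A − λI)^k v = 0 for every generalised eigenvector v of λ).

  λ = -5: largest Jordan block has size 1, contributing (x + 5)
  λ = -1: largest Jordan block has size 1, contributing (x + 1)
  λ = 0: largest Jordan block has size 1, contributing (x − 0)

So m_A(x) = x*(x + 1)*(x + 5) = x^3 + 6*x^2 + 5*x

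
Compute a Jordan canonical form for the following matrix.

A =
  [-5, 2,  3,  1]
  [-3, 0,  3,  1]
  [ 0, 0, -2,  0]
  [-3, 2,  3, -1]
J_2(-2) ⊕ J_1(-2) ⊕ J_1(-2)

The characteristic polynomial is
  det(x·I − A) = x^4 + 8*x^3 + 24*x^2 + 32*x + 16 = (x + 2)^4

Eigenvalues and multiplicities (the geometric multiplicity of λ is n − rank(A − λI), which equals the number of Jordan blocks for λ):
  λ = -2: algebraic multiplicity = 4, geometric multiplicity = 3

Determining the block sizes for each eigenvalue:
  λ = -2: 3 blocks summing to 4 forces exactly one block of size 2 and the rest size 1 → block sizes [2, 1, 1]

Assembling the blocks gives a Jordan form
J =
  [-2,  1,  0,  0]
  [ 0, -2,  0,  0]
  [ 0,  0, -2,  0]
  [ 0,  0,  0, -2]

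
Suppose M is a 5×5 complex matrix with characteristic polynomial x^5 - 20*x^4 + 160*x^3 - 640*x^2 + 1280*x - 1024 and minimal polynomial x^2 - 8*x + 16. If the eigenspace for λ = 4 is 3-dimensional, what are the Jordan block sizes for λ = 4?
Block sizes for λ = 4: [2, 2, 1]

Step 1 — from the characteristic polynomial, algebraic multiplicity of λ = 4 is 5. From dim ker(M − (4)·I) = 3, there are exactly 3 Jordan blocks for λ = 4.
Step 2 — from the minimal polynomial, the factor (x − 4)^2 tells us the largest block for λ = 4 has size 2.
Step 3 — with total size 5, 3 blocks, and largest block 2, the block sizes (in nonincreasing order) are [2, 2, 1].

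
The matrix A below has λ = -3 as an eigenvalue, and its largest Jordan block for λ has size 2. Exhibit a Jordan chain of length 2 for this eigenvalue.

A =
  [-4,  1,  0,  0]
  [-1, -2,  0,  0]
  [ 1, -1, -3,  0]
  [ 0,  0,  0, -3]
A Jordan chain for λ = -3 of length 2:
v_1 = (-1, -1, 1, 0)ᵀ
v_2 = (1, 0, 0, 0)ᵀ

Let N = A − (-3)·I. We want v_2 with N^2 v_2 = 0 but N^1 v_2 ≠ 0; then v_{j-1} := N · v_j for j = 2, …, 2.

Pick v_2 = (1, 0, 0, 0)ᵀ.
Then v_1 = N · v_2 = (-1, -1, 1, 0)ᵀ.

Sanity check: (A − (-3)·I) v_1 = (0, 0, 0, 0)ᵀ = 0. ✓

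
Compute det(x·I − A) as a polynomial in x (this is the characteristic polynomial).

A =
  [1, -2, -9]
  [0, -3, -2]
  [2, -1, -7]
x^3 + 9*x^2 + 27*x + 27

Expanding det(x·I − A) (e.g. by cofactor expansion or by noting that A is similar to its Jordan form J, which has the same characteristic polynomial as A) gives
  χ_A(x) = x^3 + 9*x^2 + 27*x + 27
which factors as (x + 3)^3. The eigenvalues (with algebraic multiplicities) are λ = -3 with multiplicity 3.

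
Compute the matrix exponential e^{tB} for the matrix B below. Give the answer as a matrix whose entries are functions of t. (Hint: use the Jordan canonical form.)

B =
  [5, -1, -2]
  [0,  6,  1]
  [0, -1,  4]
e^{tB} =
  [exp(5*t), t^2*exp(5*t)/2 - t*exp(5*t), t^2*exp(5*t)/2 - 2*t*exp(5*t)]
  [0, t*exp(5*t) + exp(5*t), t*exp(5*t)]
  [0, -t*exp(5*t), -t*exp(5*t) + exp(5*t)]

Strategy: write B = P · J · P⁻¹ where J is a Jordan canonical form, so e^{tB} = P · e^{tJ} · P⁻¹, and e^{tJ} can be computed block-by-block.

B has Jordan form
J =
  [5, 1, 0]
  [0, 5, 1]
  [0, 0, 5]
(up to reordering of blocks).

Per-block formulas:
  For a 3×3 Jordan block J_3(5): exp(t · J_3(5)) = e^(5t)·(I + t·N + (t^2/2)·N^2), where N is the 3×3 nilpotent shift.

After assembling e^{tJ} and conjugating by P, we get:

e^{tB} =
  [exp(5*t), t^2*exp(5*t)/2 - t*exp(5*t), t^2*exp(5*t)/2 - 2*t*exp(5*t)]
  [0, t*exp(5*t) + exp(5*t), t*exp(5*t)]
  [0, -t*exp(5*t), -t*exp(5*t) + exp(5*t)]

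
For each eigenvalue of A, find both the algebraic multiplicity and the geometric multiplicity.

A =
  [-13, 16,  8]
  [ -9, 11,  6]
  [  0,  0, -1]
λ = -1: alg = 3, geom = 2

Step 1 — factor the characteristic polynomial to read off the algebraic multiplicities:
  χ_A(x) = (x + 1)^3

Step 2 — compute geometric multiplicities via the rank-nullity identity g(λ) = n − rank(A − λI):
  rank(A − (-1)·I) = 1, so dim ker(A − (-1)·I) = n − 1 = 2

Summary:
  λ = -1: algebraic multiplicity = 3, geometric multiplicity = 2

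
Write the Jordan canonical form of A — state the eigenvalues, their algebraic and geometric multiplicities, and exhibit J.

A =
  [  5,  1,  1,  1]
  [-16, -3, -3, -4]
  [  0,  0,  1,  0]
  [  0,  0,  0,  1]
J_3(1) ⊕ J_1(1)

The characteristic polynomial is
  det(x·I − A) = x^4 - 4*x^3 + 6*x^2 - 4*x + 1 = (x - 1)^4

Eigenvalues and multiplicities (the geometric multiplicity of λ is n − rank(A − λI), which equals the number of Jordan blocks for λ):
  λ = 1: algebraic multiplicity = 4, geometric multiplicity = 2

Determining the block sizes for each eigenvalue:
  λ = 1: with am = 4 and gm = 2, the partition is not yet determined (e.g. several partitions of 4 into 2 parts exist). Let N = A − (1)·I. Computing rank(N^1) = 2, rank(N^2) = 1, rank(N^3) = 0; the number of blocks of size ≥ j is rank(N^{j−1}) − rank(N^j), giving [2, 1, 1]. So we have 1 block(s) of size 3, 1 block(s) of size 1 → block sizes [3, 1]

Assembling the blocks gives a Jordan form
J =
  [1, 1, 0, 0]
  [0, 1, 1, 0]
  [0, 0, 1, 0]
  [0, 0, 0, 1]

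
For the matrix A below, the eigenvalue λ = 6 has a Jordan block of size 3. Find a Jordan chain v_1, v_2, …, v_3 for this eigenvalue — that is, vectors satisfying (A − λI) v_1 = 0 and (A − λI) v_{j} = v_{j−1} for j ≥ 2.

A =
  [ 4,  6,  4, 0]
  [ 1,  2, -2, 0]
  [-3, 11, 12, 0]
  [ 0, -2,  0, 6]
A Jordan chain for λ = 6 of length 3:
v_1 = (-2, 0, -1, -2)ᵀ
v_2 = (-2, 1, -3, 0)ᵀ
v_3 = (1, 0, 0, 0)ᵀ

Let N = A − (6)·I. We want v_3 with N^3 v_3 = 0 but N^2 v_3 ≠ 0; then v_{j-1} := N · v_j for j = 3, …, 2.

Pick v_3 = (1, 0, 0, 0)ᵀ.
Then v_2 = N · v_3 = (-2, 1, -3, 0)ᵀ.
Then v_1 = N · v_2 = (-2, 0, -1, -2)ᵀ.

Sanity check: (A − (6)·I) v_1 = (0, 0, 0, 0)ᵀ = 0. ✓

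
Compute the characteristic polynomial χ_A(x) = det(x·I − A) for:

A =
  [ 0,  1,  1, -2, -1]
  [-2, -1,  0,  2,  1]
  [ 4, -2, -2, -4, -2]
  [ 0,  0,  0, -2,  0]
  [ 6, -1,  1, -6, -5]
x^5 + 10*x^4 + 40*x^3 + 80*x^2 + 80*x + 32

Expanding det(x·I − A) (e.g. by cofactor expansion or by noting that A is similar to its Jordan form J, which has the same characteristic polynomial as A) gives
  χ_A(x) = x^5 + 10*x^4 + 40*x^3 + 80*x^2 + 80*x + 32
which factors as (x + 2)^5. The eigenvalues (with algebraic multiplicities) are λ = -2 with multiplicity 5.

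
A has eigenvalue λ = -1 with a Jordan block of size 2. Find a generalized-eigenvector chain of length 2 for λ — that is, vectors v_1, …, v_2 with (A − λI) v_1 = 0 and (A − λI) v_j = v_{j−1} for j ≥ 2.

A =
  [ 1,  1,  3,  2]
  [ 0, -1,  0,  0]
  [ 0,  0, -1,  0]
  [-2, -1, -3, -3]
A Jordan chain for λ = -1 of length 2:
v_1 = (2, 0, 0, -2)ᵀ
v_2 = (1, 0, 0, 0)ᵀ

Let N = A − (-1)·I. We want v_2 with N^2 v_2 = 0 but N^1 v_2 ≠ 0; then v_{j-1} := N · v_j for j = 2, …, 2.

Pick v_2 = (1, 0, 0, 0)ᵀ.
Then v_1 = N · v_2 = (2, 0, 0, -2)ᵀ.

Sanity check: (A − (-1)·I) v_1 = (0, 0, 0, 0)ᵀ = 0. ✓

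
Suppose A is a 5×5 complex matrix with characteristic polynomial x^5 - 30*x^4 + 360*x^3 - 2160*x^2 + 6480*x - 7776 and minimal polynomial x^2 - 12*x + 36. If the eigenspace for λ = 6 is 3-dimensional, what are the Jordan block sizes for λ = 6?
Block sizes for λ = 6: [2, 2, 1]

Step 1 — from the characteristic polynomial, algebraic multiplicity of λ = 6 is 5. From dim ker(A − (6)·I) = 3, there are exactly 3 Jordan blocks for λ = 6.
Step 2 — from the minimal polynomial, the factor (x − 6)^2 tells us the largest block for λ = 6 has size 2.
Step 3 — with total size 5, 3 blocks, and largest block 2, the block sizes (in nonincreasing order) are [2, 2, 1].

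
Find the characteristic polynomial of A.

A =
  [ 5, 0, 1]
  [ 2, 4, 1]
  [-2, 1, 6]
x^3 - 15*x^2 + 75*x - 125

Expanding det(x·I − A) (e.g. by cofactor expansion or by noting that A is similar to its Jordan form J, which has the same characteristic polynomial as A) gives
  χ_A(x) = x^3 - 15*x^2 + 75*x - 125
which factors as (x - 5)^3. The eigenvalues (with algebraic multiplicities) are λ = 5 with multiplicity 3.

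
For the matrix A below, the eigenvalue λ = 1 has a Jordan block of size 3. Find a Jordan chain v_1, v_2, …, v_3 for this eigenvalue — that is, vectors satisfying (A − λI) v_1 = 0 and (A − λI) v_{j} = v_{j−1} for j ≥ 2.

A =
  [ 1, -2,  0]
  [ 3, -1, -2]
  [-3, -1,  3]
A Jordan chain for λ = 1 of length 3:
v_1 = (-6, 0, -9)ᵀ
v_2 = (0, 3, -3)ᵀ
v_3 = (1, 0, 0)ᵀ

Let N = A − (1)·I. We want v_3 with N^3 v_3 = 0 but N^2 v_3 ≠ 0; then v_{j-1} := N · v_j for j = 3, …, 2.

Pick v_3 = (1, 0, 0)ᵀ.
Then v_2 = N · v_3 = (0, 3, -3)ᵀ.
Then v_1 = N · v_2 = (-6, 0, -9)ᵀ.

Sanity check: (A − (1)·I) v_1 = (0, 0, 0)ᵀ = 0. ✓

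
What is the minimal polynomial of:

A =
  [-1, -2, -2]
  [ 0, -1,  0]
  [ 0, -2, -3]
x^2 + 4*x + 3

The characteristic polynomial is χ_A(x) = (x + 1)^2*(x + 3), so the eigenvalues are known. The minimal polynomial is
  m_A(x) = Π_λ (x − λ)^{k_λ}
where k_λ is the size of the *largest* Jordan block for λ (equivalently, the smallest k with (A − λI)^k v = 0 for every generalised eigenvector v of λ).

  λ = -3: largest Jordan block has size 1, contributing (x + 3)
  λ = -1: largest Jordan block has size 1, contributing (x + 1)

So m_A(x) = (x + 1)*(x + 3) = x^2 + 4*x + 3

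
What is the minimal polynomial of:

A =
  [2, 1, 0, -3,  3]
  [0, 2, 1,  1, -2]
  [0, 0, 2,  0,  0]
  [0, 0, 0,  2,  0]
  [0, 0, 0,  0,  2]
x^3 - 6*x^2 + 12*x - 8

The characteristic polynomial is χ_A(x) = (x - 2)^5, so the eigenvalues are known. The minimal polynomial is
  m_A(x) = Π_λ (x − λ)^{k_λ}
where k_λ is the size of the *largest* Jordan block for λ (equivalently, the smallest k with (A − λI)^k v = 0 for every generalised eigenvector v of λ).

  λ = 2: largest Jordan block has size 3, contributing (x − 2)^3

So m_A(x) = (x - 2)^3 = x^3 - 6*x^2 + 12*x - 8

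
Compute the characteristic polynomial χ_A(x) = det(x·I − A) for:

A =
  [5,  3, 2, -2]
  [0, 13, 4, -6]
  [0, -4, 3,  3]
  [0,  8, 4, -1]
x^4 - 20*x^3 + 150*x^2 - 500*x + 625

Expanding det(x·I − A) (e.g. by cofactor expansion or by noting that A is similar to its Jordan form J, which has the same characteristic polynomial as A) gives
  χ_A(x) = x^4 - 20*x^3 + 150*x^2 - 500*x + 625
which factors as (x - 5)^4. The eigenvalues (with algebraic multiplicities) are λ = 5 with multiplicity 4.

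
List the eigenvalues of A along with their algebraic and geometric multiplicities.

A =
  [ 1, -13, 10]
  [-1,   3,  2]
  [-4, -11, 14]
λ = 6: alg = 3, geom = 1

Step 1 — factor the characteristic polynomial to read off the algebraic multiplicities:
  χ_A(x) = (x - 6)^3

Step 2 — compute geometric multiplicities via the rank-nullity identity g(λ) = n − rank(A − λI):
  rank(A − (6)·I) = 2, so dim ker(A − (6)·I) = n − 2 = 1

Summary:
  λ = 6: algebraic multiplicity = 3, geometric multiplicity = 1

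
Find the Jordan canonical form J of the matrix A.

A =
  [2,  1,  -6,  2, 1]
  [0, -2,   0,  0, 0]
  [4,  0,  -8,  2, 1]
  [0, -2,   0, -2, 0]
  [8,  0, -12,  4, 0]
J_2(-2) ⊕ J_2(-2) ⊕ J_1(-2)

The characteristic polynomial is
  det(x·I − A) = x^5 + 10*x^4 + 40*x^3 + 80*x^2 + 80*x + 32 = (x + 2)^5

Eigenvalues and multiplicities (the geometric multiplicity of λ is n − rank(A − λI), which equals the number of Jordan blocks for λ):
  λ = -2: algebraic multiplicity = 5, geometric multiplicity = 3

Determining the block sizes for each eigenvalue:
  λ = -2: with am = 5 and gm = 3, the partition is not yet determined (e.g. several partitions of 5 into 3 parts exist). Let N = A − (-2)·I. Computing rank(N^1) = 2, rank(N^2) = 0; the number of blocks of size ≥ j is rank(N^{j−1}) − rank(N^j), giving [3, 2]. So we have 2 block(s) of size 2, 1 block(s) of size 1 → block sizes [2, 2, 1]

Assembling the blocks gives a Jordan form
J =
  [-2,  1,  0,  0,  0]
  [ 0, -2,  0,  0,  0]
  [ 0,  0, -2,  1,  0]
  [ 0,  0,  0, -2,  0]
  [ 0,  0,  0,  0, -2]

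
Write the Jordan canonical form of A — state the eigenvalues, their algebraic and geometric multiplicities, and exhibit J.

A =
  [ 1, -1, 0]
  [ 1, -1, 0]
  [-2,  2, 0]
J_2(0) ⊕ J_1(0)

The characteristic polynomial is
  det(x·I − A) = x^3

Eigenvalues and multiplicities (the geometric multiplicity of λ is n − rank(A − λI), which equals the number of Jordan blocks for λ):
  λ = 0: algebraic multiplicity = 3, geometric multiplicity = 2

Determining the block sizes for each eigenvalue:
  λ = 0: 2 blocks summing to 3 forces exactly one block of size 2 and the rest size 1 → block sizes [2, 1]

Assembling the blocks gives a Jordan form
J =
  [0, 1, 0]
  [0, 0, 0]
  [0, 0, 0]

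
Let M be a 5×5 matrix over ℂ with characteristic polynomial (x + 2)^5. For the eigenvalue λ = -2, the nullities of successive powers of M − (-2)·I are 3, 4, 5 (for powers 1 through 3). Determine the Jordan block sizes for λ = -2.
Block sizes for λ = -2: [3, 1, 1]

From the dimensions of kernels of powers, the number of Jordan blocks of size at least j is d_j − d_{j−1} where d_j = dim ker(N^j) (with d_0 = 0). Computing the differences gives [3, 1, 1].
The number of blocks of size exactly k is (#blocks of size ≥ k) − (#blocks of size ≥ k + 1), so the partition is: 2 block(s) of size 1, 1 block(s) of size 3.
In nonincreasing order the block sizes are [3, 1, 1].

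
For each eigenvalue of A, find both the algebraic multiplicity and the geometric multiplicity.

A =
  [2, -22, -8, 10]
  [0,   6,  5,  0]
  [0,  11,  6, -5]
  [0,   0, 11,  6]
λ = 2: alg = 1, geom = 1; λ = 6: alg = 3, geom = 1

Step 1 — factor the characteristic polynomial to read off the algebraic multiplicities:
  χ_A(x) = (x - 6)^3*(x - 2)

Step 2 — compute geometric multiplicities via the rank-nullity identity g(λ) = n − rank(A − λI):
  rank(A − (2)·I) = 3, so dim ker(A − (2)·I) = n − 3 = 1
  rank(A − (6)·I) = 3, so dim ker(A − (6)·I) = n − 3 = 1

Summary:
  λ = 2: algebraic multiplicity = 1, geometric multiplicity = 1
  λ = 6: algebraic multiplicity = 3, geometric multiplicity = 1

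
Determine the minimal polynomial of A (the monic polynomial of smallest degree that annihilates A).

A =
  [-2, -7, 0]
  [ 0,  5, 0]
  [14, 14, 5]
x^2 - 3*x - 10

The characteristic polynomial is χ_A(x) = (x - 5)^2*(x + 2), so the eigenvalues are known. The minimal polynomial is
  m_A(x) = Π_λ (x − λ)^{k_λ}
where k_λ is the size of the *largest* Jordan block for λ (equivalently, the smallest k with (A − λI)^k v = 0 for every generalised eigenvector v of λ).

  λ = -2: largest Jordan block has size 1, contributing (x + 2)
  λ = 5: largest Jordan block has size 1, contributing (x − 5)

So m_A(x) = (x - 5)*(x + 2) = x^2 - 3*x - 10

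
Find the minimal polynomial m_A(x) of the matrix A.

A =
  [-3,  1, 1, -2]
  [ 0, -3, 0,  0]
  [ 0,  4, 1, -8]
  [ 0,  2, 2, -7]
x^2 + 6*x + 9

The characteristic polynomial is χ_A(x) = (x + 3)^4, so the eigenvalues are known. The minimal polynomial is
  m_A(x) = Π_λ (x − λ)^{k_λ}
where k_λ is the size of the *largest* Jordan block for λ (equivalently, the smallest k with (A − λI)^k v = 0 for every generalised eigenvector v of λ).

  λ = -3: largest Jordan block has size 2, contributing (x + 3)^2

So m_A(x) = (x + 3)^2 = x^2 + 6*x + 9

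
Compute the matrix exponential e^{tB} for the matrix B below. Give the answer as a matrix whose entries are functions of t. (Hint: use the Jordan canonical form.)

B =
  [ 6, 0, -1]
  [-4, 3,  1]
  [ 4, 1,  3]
e^{tB} =
  [2*t*exp(4*t) + exp(4*t), -t^2*exp(4*t)/2, -t^2*exp(4*t)/2 - t*exp(4*t)]
  [-4*t*exp(4*t), t^2*exp(4*t) - t*exp(4*t) + exp(4*t), t^2*exp(4*t) + t*exp(4*t)]
  [4*t*exp(4*t), -t^2*exp(4*t) + t*exp(4*t), -t^2*exp(4*t) - t*exp(4*t) + exp(4*t)]

Strategy: write B = P · J · P⁻¹ where J is a Jordan canonical form, so e^{tB} = P · e^{tJ} · P⁻¹, and e^{tJ} can be computed block-by-block.

B has Jordan form
J =
  [4, 1, 0]
  [0, 4, 1]
  [0, 0, 4]
(up to reordering of blocks).

Per-block formulas:
  For a 3×3 Jordan block J_3(4): exp(t · J_3(4)) = e^(4t)·(I + t·N + (t^2/2)·N^2), where N is the 3×3 nilpotent shift.

After assembling e^{tJ} and conjugating by P, we get:

e^{tB} =
  [2*t*exp(4*t) + exp(4*t), -t^2*exp(4*t)/2, -t^2*exp(4*t)/2 - t*exp(4*t)]
  [-4*t*exp(4*t), t^2*exp(4*t) - t*exp(4*t) + exp(4*t), t^2*exp(4*t) + t*exp(4*t)]
  [4*t*exp(4*t), -t^2*exp(4*t) + t*exp(4*t), -t^2*exp(4*t) - t*exp(4*t) + exp(4*t)]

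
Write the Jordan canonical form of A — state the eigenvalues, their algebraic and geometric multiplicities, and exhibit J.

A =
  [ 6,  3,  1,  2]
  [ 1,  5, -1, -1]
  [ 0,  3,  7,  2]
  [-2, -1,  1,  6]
J_3(6) ⊕ J_1(6)

The characteristic polynomial is
  det(x·I − A) = x^4 - 24*x^3 + 216*x^2 - 864*x + 1296 = (x - 6)^4

Eigenvalues and multiplicities (the geometric multiplicity of λ is n − rank(A − λI), which equals the number of Jordan blocks for λ):
  λ = 6: algebraic multiplicity = 4, geometric multiplicity = 2

Determining the block sizes for each eigenvalue:
  λ = 6: with am = 4 and gm = 2, the partition is not yet determined (e.g. several partitions of 4 into 2 parts exist). Let N = A − (6)·I. Computing rank(N^1) = 2, rank(N^2) = 1, rank(N^3) = 0; the number of blocks of size ≥ j is rank(N^{j−1}) − rank(N^j), giving [2, 1, 1]. So we have 1 block(s) of size 3, 1 block(s) of size 1 → block sizes [3, 1]

Assembling the blocks gives a Jordan form
J =
  [6, 1, 0, 0]
  [0, 6, 1, 0]
  [0, 0, 6, 0]
  [0, 0, 0, 6]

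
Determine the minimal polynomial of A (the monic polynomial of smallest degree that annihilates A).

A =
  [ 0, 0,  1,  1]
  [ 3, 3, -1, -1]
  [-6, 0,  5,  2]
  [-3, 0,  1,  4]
x^2 - 6*x + 9

The characteristic polynomial is χ_A(x) = (x - 3)^4, so the eigenvalues are known. The minimal polynomial is
  m_A(x) = Π_λ (x − λ)^{k_λ}
where k_λ is the size of the *largest* Jordan block for λ (equivalently, the smallest k with (A − λI)^k v = 0 for every generalised eigenvector v of λ).

  λ = 3: largest Jordan block has size 2, contributing (x − 3)^2

So m_A(x) = (x - 3)^2 = x^2 - 6*x + 9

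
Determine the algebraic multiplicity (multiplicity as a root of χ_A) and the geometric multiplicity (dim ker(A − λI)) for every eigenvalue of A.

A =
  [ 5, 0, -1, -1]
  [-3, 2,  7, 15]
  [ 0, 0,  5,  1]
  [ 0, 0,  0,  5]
λ = 2: alg = 1, geom = 1; λ = 5: alg = 3, geom = 1

Step 1 — factor the characteristic polynomial to read off the algebraic multiplicities:
  χ_A(x) = (x - 5)^3*(x - 2)

Step 2 — compute geometric multiplicities via the rank-nullity identity g(λ) = n − rank(A − λI):
  rank(A − (2)·I) = 3, so dim ker(A − (2)·I) = n − 3 = 1
  rank(A − (5)·I) = 3, so dim ker(A − (5)·I) = n − 3 = 1

Summary:
  λ = 2: algebraic multiplicity = 1, geometric multiplicity = 1
  λ = 5: algebraic multiplicity = 3, geometric multiplicity = 1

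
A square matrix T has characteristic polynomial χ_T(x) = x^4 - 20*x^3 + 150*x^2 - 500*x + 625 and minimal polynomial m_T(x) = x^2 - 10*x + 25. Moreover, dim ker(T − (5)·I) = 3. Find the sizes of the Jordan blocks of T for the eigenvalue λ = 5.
Block sizes for λ = 5: [2, 1, 1]

Step 1 — from the characteristic polynomial, algebraic multiplicity of λ = 5 is 4. From dim ker(T − (5)·I) = 3, there are exactly 3 Jordan blocks for λ = 5.
Step 2 — from the minimal polynomial, the factor (x − 5)^2 tells us the largest block for λ = 5 has size 2.
Step 3 — with total size 4, 3 blocks, and largest block 2, the block sizes (in nonincreasing order) are [2, 1, 1].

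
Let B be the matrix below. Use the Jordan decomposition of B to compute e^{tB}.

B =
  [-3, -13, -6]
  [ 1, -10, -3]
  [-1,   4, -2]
e^{tB} =
  [-3*t^2*exp(-5*t)/2 + 2*t*exp(-5*t) + exp(-5*t), 15*t^2*exp(-5*t)/2 - 13*t*exp(-5*t), 9*t^2*exp(-5*t)/2 - 6*t*exp(-5*t)]
  [t*exp(-5*t), -5*t*exp(-5*t) + exp(-5*t), -3*t*exp(-5*t)]
  [-t^2*exp(-5*t)/2 - t*exp(-5*t), 5*t^2*exp(-5*t)/2 + 4*t*exp(-5*t), 3*t^2*exp(-5*t)/2 + 3*t*exp(-5*t) + exp(-5*t)]

Strategy: write B = P · J · P⁻¹ where J is a Jordan canonical form, so e^{tB} = P · e^{tJ} · P⁻¹, and e^{tJ} can be computed block-by-block.

B has Jordan form
J =
  [-5,  1,  0]
  [ 0, -5,  1]
  [ 0,  0, -5]
(up to reordering of blocks).

Per-block formulas:
  For a 3×3 Jordan block J_3(-5): exp(t · J_3(-5)) = e^(-5t)·(I + t·N + (t^2/2)·N^2), where N is the 3×3 nilpotent shift.

After assembling e^{tJ} and conjugating by P, we get:

e^{tB} =
  [-3*t^2*exp(-5*t)/2 + 2*t*exp(-5*t) + exp(-5*t), 15*t^2*exp(-5*t)/2 - 13*t*exp(-5*t), 9*t^2*exp(-5*t)/2 - 6*t*exp(-5*t)]
  [t*exp(-5*t), -5*t*exp(-5*t) + exp(-5*t), -3*t*exp(-5*t)]
  [-t^2*exp(-5*t)/2 - t*exp(-5*t), 5*t^2*exp(-5*t)/2 + 4*t*exp(-5*t), 3*t^2*exp(-5*t)/2 + 3*t*exp(-5*t) + exp(-5*t)]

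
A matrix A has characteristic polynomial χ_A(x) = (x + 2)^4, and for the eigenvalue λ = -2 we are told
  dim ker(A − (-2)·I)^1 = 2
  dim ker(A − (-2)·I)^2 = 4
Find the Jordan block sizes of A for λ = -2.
Block sizes for λ = -2: [2, 2]

From the dimensions of kernels of powers, the number of Jordan blocks of size at least j is d_j − d_{j−1} where d_j = dim ker(N^j) (with d_0 = 0). Computing the differences gives [2, 2].
The number of blocks of size exactly k is (#blocks of size ≥ k) − (#blocks of size ≥ k + 1), so the partition is: 2 block(s) of size 2.
In nonincreasing order the block sizes are [2, 2].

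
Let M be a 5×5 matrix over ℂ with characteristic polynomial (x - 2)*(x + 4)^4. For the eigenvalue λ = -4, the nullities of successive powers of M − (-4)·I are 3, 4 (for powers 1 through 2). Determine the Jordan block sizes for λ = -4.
Block sizes for λ = -4: [2, 1, 1]

From the dimensions of kernels of powers, the number of Jordan blocks of size at least j is d_j − d_{j−1} where d_j = dim ker(N^j) (with d_0 = 0). Computing the differences gives [3, 1].
The number of blocks of size exactly k is (#blocks of size ≥ k) − (#blocks of size ≥ k + 1), so the partition is: 2 block(s) of size 1, 1 block(s) of size 2.
In nonincreasing order the block sizes are [2, 1, 1].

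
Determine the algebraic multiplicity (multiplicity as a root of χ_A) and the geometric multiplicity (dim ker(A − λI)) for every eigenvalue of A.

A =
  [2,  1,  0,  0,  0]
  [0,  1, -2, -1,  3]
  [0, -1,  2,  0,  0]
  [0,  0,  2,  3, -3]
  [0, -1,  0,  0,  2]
λ = 2: alg = 5, geom = 3

Step 1 — factor the characteristic polynomial to read off the algebraic multiplicities:
  χ_A(x) = (x - 2)^5

Step 2 — compute geometric multiplicities via the rank-nullity identity g(λ) = n − rank(A − λI):
  rank(A − (2)·I) = 2, so dim ker(A − (2)·I) = n − 2 = 3

Summary:
  λ = 2: algebraic multiplicity = 5, geometric multiplicity = 3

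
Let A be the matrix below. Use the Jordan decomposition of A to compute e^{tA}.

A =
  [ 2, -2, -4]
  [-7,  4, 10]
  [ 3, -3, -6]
e^{tA} =
  [3*t^2 + 2*t + 1, -2*t, -2*t^2 - 4*t]
  [-6*t^2 - 7*t, 4*t + 1, 4*t^2 + 10*t]
  [9*t^2/2 + 3*t, -3*t, -3*t^2 - 6*t + 1]

Strategy: write A = P · J · P⁻¹ where J is a Jordan canonical form, so e^{tA} = P · e^{tJ} · P⁻¹, and e^{tJ} can be computed block-by-block.

A has Jordan form
J =
  [0, 1, 0]
  [0, 0, 1]
  [0, 0, 0]
(up to reordering of blocks).

Per-block formulas:
  For a 3×3 Jordan block J_3(0): exp(t · J_3(0)) = e^(0t)·(I + t·N + (t^2/2)·N^2), where N is the 3×3 nilpotent shift.

After assembling e^{tJ} and conjugating by P, we get:

e^{tA} =
  [3*t^2 + 2*t + 1, -2*t, -2*t^2 - 4*t]
  [-6*t^2 - 7*t, 4*t + 1, 4*t^2 + 10*t]
  [9*t^2/2 + 3*t, -3*t, -3*t^2 - 6*t + 1]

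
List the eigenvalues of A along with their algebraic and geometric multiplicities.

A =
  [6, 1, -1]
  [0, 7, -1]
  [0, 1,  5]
λ = 6: alg = 3, geom = 2

Step 1 — factor the characteristic polynomial to read off the algebraic multiplicities:
  χ_A(x) = (x - 6)^3

Step 2 — compute geometric multiplicities via the rank-nullity identity g(λ) = n − rank(A − λI):
  rank(A − (6)·I) = 1, so dim ker(A − (6)·I) = n − 1 = 2

Summary:
  λ = 6: algebraic multiplicity = 3, geometric multiplicity = 2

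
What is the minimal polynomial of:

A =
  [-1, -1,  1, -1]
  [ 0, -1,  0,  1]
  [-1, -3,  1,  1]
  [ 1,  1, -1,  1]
x^3

The characteristic polynomial is χ_A(x) = x^4, so the eigenvalues are known. The minimal polynomial is
  m_A(x) = Π_λ (x − λ)^{k_λ}
where k_λ is the size of the *largest* Jordan block for λ (equivalently, the smallest k with (A − λI)^k v = 0 for every generalised eigenvector v of λ).

  λ = 0: largest Jordan block has size 3, contributing (x − 0)^3

So m_A(x) = x^3 = x^3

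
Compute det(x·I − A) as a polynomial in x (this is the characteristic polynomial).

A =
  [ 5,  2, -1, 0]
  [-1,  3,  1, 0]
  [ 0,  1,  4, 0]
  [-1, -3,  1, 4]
x^4 - 16*x^3 + 96*x^2 - 256*x + 256

Expanding det(x·I − A) (e.g. by cofactor expansion or by noting that A is similar to its Jordan form J, which has the same characteristic polynomial as A) gives
  χ_A(x) = x^4 - 16*x^3 + 96*x^2 - 256*x + 256
which factors as (x - 4)^4. The eigenvalues (with algebraic multiplicities) are λ = 4 with multiplicity 4.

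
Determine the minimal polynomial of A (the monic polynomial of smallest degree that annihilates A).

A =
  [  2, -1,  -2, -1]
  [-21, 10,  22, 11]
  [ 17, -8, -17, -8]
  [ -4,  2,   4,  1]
x^3 + 3*x^2 + 3*x + 1

The characteristic polynomial is χ_A(x) = (x + 1)^4, so the eigenvalues are known. The minimal polynomial is
  m_A(x) = Π_λ (x − λ)^{k_λ}
where k_λ is the size of the *largest* Jordan block for λ (equivalently, the smallest k with (A − λI)^k v = 0 for every generalised eigenvector v of λ).

  λ = -1: largest Jordan block has size 3, contributing (x + 1)^3

So m_A(x) = (x + 1)^3 = x^3 + 3*x^2 + 3*x + 1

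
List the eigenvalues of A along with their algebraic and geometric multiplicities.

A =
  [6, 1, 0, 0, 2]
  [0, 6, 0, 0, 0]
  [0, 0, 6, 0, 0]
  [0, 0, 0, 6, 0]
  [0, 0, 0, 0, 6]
λ = 6: alg = 5, geom = 4

Step 1 — factor the characteristic polynomial to read off the algebraic multiplicities:
  χ_A(x) = (x - 6)^5

Step 2 — compute geometric multiplicities via the rank-nullity identity g(λ) = n − rank(A − λI):
  rank(A − (6)·I) = 1, so dim ker(A − (6)·I) = n − 1 = 4

Summary:
  λ = 6: algebraic multiplicity = 5, geometric multiplicity = 4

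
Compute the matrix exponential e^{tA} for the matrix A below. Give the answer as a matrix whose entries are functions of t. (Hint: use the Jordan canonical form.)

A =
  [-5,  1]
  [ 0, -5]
e^{tA} =
  [exp(-5*t), t*exp(-5*t)]
  [0, exp(-5*t)]

Strategy: write A = P · J · P⁻¹ where J is a Jordan canonical form, so e^{tA} = P · e^{tJ} · P⁻¹, and e^{tJ} can be computed block-by-block.

A has Jordan form
J =
  [-5,  1]
  [ 0, -5]
(up to reordering of blocks).

Per-block formulas:
  For a 2×2 Jordan block J_2(-5): exp(t · J_2(-5)) = e^(-5t)·(I + t·N), where N is the 2×2 nilpotent shift.

After assembling e^{tJ} and conjugating by P, we get:

e^{tA} =
  [exp(-5*t), t*exp(-5*t)]
  [0, exp(-5*t)]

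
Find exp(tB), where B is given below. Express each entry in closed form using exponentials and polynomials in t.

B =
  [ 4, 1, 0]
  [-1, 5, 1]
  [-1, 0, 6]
e^{tB} =
  [-t*exp(5*t) + exp(5*t), -t^2*exp(5*t)/2 + t*exp(5*t), t^2*exp(5*t)/2]
  [-t*exp(5*t), -t^2*exp(5*t)/2 + exp(5*t), t^2*exp(5*t)/2 + t*exp(5*t)]
  [-t*exp(5*t), -t^2*exp(5*t)/2, t^2*exp(5*t)/2 + t*exp(5*t) + exp(5*t)]

Strategy: write B = P · J · P⁻¹ where J is a Jordan canonical form, so e^{tB} = P · e^{tJ} · P⁻¹, and e^{tJ} can be computed block-by-block.

B has Jordan form
J =
  [5, 1, 0]
  [0, 5, 1]
  [0, 0, 5]
(up to reordering of blocks).

Per-block formulas:
  For a 3×3 Jordan block J_3(5): exp(t · J_3(5)) = e^(5t)·(I + t·N + (t^2/2)·N^2), where N is the 3×3 nilpotent shift.

After assembling e^{tJ} and conjugating by P, we get:

e^{tB} =
  [-t*exp(5*t) + exp(5*t), -t^2*exp(5*t)/2 + t*exp(5*t), t^2*exp(5*t)/2]
  [-t*exp(5*t), -t^2*exp(5*t)/2 + exp(5*t), t^2*exp(5*t)/2 + t*exp(5*t)]
  [-t*exp(5*t), -t^2*exp(5*t)/2, t^2*exp(5*t)/2 + t*exp(5*t) + exp(5*t)]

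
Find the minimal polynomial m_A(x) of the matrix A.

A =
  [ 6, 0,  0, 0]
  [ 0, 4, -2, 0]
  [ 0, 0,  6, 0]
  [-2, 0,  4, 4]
x^2 - 10*x + 24

The characteristic polynomial is χ_A(x) = (x - 6)^2*(x - 4)^2, so the eigenvalues are known. The minimal polynomial is
  m_A(x) = Π_λ (x − λ)^{k_λ}
where k_λ is the size of the *largest* Jordan block for λ (equivalently, the smallest k with (A − λI)^k v = 0 for every generalised eigenvector v of λ).

  λ = 4: largest Jordan block has size 1, contributing (x − 4)
  λ = 6: largest Jordan block has size 1, contributing (x − 6)

So m_A(x) = (x - 6)*(x - 4) = x^2 - 10*x + 24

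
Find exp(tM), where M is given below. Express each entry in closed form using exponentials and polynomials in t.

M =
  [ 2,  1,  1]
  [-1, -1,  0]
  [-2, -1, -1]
e^{tM} =
  [t^2/2 + 2*t + 1, t, t^2/2 + t]
  [-t^2/2 - t, 1 - t, -t^2/2]
  [-t^2/2 - 2*t, -t, -t^2/2 - t + 1]

Strategy: write M = P · J · P⁻¹ where J is a Jordan canonical form, so e^{tM} = P · e^{tJ} · P⁻¹, and e^{tJ} can be computed block-by-block.

M has Jordan form
J =
  [0, 1, 0]
  [0, 0, 1]
  [0, 0, 0]
(up to reordering of blocks).

Per-block formulas:
  For a 3×3 Jordan block J_3(0): exp(t · J_3(0)) = e^(0t)·(I + t·N + (t^2/2)·N^2), where N is the 3×3 nilpotent shift.

After assembling e^{tJ} and conjugating by P, we get:

e^{tM} =
  [t^2/2 + 2*t + 1, t, t^2/2 + t]
  [-t^2/2 - t, 1 - t, -t^2/2]
  [-t^2/2 - 2*t, -t, -t^2/2 - t + 1]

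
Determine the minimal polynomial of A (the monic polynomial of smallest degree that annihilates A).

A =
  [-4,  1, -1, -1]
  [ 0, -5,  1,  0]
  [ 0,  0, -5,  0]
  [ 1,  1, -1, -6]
x^3 + 15*x^2 + 75*x + 125

The characteristic polynomial is χ_A(x) = (x + 5)^4, so the eigenvalues are known. The minimal polynomial is
  m_A(x) = Π_λ (x − λ)^{k_λ}
where k_λ is the size of the *largest* Jordan block for λ (equivalently, the smallest k with (A − λI)^k v = 0 for every generalised eigenvector v of λ).

  λ = -5: largest Jordan block has size 3, contributing (x + 5)^3

So m_A(x) = (x + 5)^3 = x^3 + 15*x^2 + 75*x + 125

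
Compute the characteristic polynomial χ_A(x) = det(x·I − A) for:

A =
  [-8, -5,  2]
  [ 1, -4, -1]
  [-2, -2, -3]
x^3 + 15*x^2 + 75*x + 125

Expanding det(x·I − A) (e.g. by cofactor expansion or by noting that A is similar to its Jordan form J, which has the same characteristic polynomial as A) gives
  χ_A(x) = x^3 + 15*x^2 + 75*x + 125
which factors as (x + 5)^3. The eigenvalues (with algebraic multiplicities) are λ = -5 with multiplicity 3.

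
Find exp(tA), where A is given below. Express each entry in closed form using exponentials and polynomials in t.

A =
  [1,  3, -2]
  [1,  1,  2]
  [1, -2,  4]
e^{tA} =
  [t^2*exp(2*t) - t*exp(2*t) + exp(2*t), -t^2*exp(2*t) + 3*t*exp(2*t), 2*t^2*exp(2*t) - 2*t*exp(2*t)]
  [t*exp(2*t), -t*exp(2*t) + exp(2*t), 2*t*exp(2*t)]
  [-t^2*exp(2*t)/2 + t*exp(2*t), t^2*exp(2*t)/2 - 2*t*exp(2*t), -t^2*exp(2*t) + 2*t*exp(2*t) + exp(2*t)]

Strategy: write A = P · J · P⁻¹ where J is a Jordan canonical form, so e^{tA} = P · e^{tJ} · P⁻¹, and e^{tJ} can be computed block-by-block.

A has Jordan form
J =
  [2, 1, 0]
  [0, 2, 1]
  [0, 0, 2]
(up to reordering of blocks).

Per-block formulas:
  For a 3×3 Jordan block J_3(2): exp(t · J_3(2)) = e^(2t)·(I + t·N + (t^2/2)·N^2), where N is the 3×3 nilpotent shift.

After assembling e^{tJ} and conjugating by P, we get:

e^{tA} =
  [t^2*exp(2*t) - t*exp(2*t) + exp(2*t), -t^2*exp(2*t) + 3*t*exp(2*t), 2*t^2*exp(2*t) - 2*t*exp(2*t)]
  [t*exp(2*t), -t*exp(2*t) + exp(2*t), 2*t*exp(2*t)]
  [-t^2*exp(2*t)/2 + t*exp(2*t), t^2*exp(2*t)/2 - 2*t*exp(2*t), -t^2*exp(2*t) + 2*t*exp(2*t) + exp(2*t)]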